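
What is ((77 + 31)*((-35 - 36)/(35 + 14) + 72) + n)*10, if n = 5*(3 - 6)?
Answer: 3726210/49 ≈ 76045.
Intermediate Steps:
n = -15 (n = 5*(-3) = -15)
((77 + 31)*((-35 - 36)/(35 + 14) + 72) + n)*10 = ((77 + 31)*((-35 - 36)/(35 + 14) + 72) - 15)*10 = (108*(-71/49 + 72) - 15)*10 = (108*(3457/49) - 15)*10 = (373356/49 - 15)*10 = (372621/49)*10 = 3726210/49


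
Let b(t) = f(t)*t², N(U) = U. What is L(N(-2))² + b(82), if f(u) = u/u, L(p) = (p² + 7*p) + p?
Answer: 6868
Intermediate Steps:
L(p) = p² + 8*p
f(u) = 1
b(t) = t² (b(t) = 1*t² = t²)
L(N(-2))² + b(82) = (-2*(8 - 2))² + 82² = (-2*6)² + 6724 = (-12)² + 6724 = 144 + 6724 = 6868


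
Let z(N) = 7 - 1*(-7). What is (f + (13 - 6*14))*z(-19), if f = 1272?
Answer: 16814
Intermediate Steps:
z(N) = 14 (z(N) = 7 + 7 = 14)
(f + (13 - 6*14))*z(-19) = (1272 + (13 - 6*14))*14 = (1272 + (13 - 84))*14 = (1272 - 71)*14 = 1201*14 = 16814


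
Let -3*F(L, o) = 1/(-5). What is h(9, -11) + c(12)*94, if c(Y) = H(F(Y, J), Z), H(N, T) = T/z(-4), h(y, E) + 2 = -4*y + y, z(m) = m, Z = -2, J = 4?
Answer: 18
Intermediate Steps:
h(y, E) = -2 - 3*y (h(y, E) = -2 + (-4*y + y) = -2 - 3*y)
F(L, o) = 1/15 (F(L, o) = -1/3/(-5) = -1/3*(-1/5) = 1/15)
H(N, T) = -T/4 (H(N, T) = T/(-4) = T*(-1/4) = -T/4)
c(Y) = 1/2 (c(Y) = -1/4*(-2) = 1/2)
h(9, -11) + c(12)*94 = (-2 - 3*9) + (1/2)*94 = (-2 - 27) + 47 = -29 + 47 = 18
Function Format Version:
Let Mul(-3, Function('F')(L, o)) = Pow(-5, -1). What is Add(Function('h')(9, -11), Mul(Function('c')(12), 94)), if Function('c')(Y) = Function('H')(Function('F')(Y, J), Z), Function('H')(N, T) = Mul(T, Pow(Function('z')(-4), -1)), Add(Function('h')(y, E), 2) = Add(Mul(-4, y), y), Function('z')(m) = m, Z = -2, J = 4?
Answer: 18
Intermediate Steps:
Function('h')(y, E) = Add(-2, Mul(-3, y)) (Function('h')(y, E) = Add(-2, Add(Mul(-4, y), y)) = Add(-2, Mul(-3, y)))
Function('F')(L, o) = Rational(1, 15) (Function('F')(L, o) = Mul(Rational(-1, 3), Pow(-5, -1)) = Mul(Rational(-1, 3), Rational(-1, 5)) = Rational(1, 15))
Function('H')(N, T) = Mul(Rational(-1, 4), T) (Function('H')(N, T) = Mul(T, Pow(-4, -1)) = Mul(T, Rational(-1, 4)) = Mul(Rational(-1, 4), T))
Function('c')(Y) = Rational(1, 2) (Function('c')(Y) = Mul(Rational(-1, 4), -2) = Rational(1, 2))
Add(Function('h')(9, -11), Mul(Function('c')(12), 94)) = Add(Add(-2, Mul(-3, 9)), Mul(Rational(1, 2), 94)) = Add(Add(-2, -27), 47) = Add(-29, 47) = 18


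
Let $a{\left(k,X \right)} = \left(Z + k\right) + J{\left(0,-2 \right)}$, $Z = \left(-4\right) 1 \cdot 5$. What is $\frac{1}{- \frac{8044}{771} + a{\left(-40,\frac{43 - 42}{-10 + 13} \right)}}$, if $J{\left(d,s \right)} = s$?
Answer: $- \frac{771}{55846} \approx -0.013806$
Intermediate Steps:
$Z = -20$ ($Z = \left(-4\right) 5 = -20$)
$a{\left(k,X \right)} = -22 + k$ ($a{\left(k,X \right)} = \left(-20 + k\right) - 2 = -22 + k$)
$\frac{1}{- \frac{8044}{771} + a{\left(-40,\frac{43 - 42}{-10 + 13} \right)}} = \frac{1}{- \frac{8044}{771} - 62} = \frac{1}{- \frac{55846}{771}} = - \frac{771}{55846}$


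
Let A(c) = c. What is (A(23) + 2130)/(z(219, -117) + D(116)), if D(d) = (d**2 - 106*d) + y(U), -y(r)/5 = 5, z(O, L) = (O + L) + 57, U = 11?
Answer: 2153/1294 ≈ 1.6638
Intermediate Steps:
z(O, L) = 57 + L + O (z(O, L) = (L + O) + 57 = 57 + L + O)
y(r) = -25 (y(r) = -5*5 = -25)
D(d) = -25 + d**2 - 106*d (D(d) = (d**2 - 106*d) - 25 = -25 + d**2 - 106*d)
(A(23) + 2130)/(z(219, -117) + D(116)) = (23 + 2130)/((57 - 117 + 219) + (-25 + 116**2 - 106*116)) = 2153/(159 + (-25 + 13456 - 12296)) = 2153/(159 + 1135) = 2153/1294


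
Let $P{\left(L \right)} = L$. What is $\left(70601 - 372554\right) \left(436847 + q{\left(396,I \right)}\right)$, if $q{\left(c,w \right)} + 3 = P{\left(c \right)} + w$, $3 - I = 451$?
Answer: $-131890654776$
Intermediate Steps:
$I = -448$ ($I = 3 - 451 = -448$)
$q{\left(c,w \right)} = -3 + c + w$ ($q{\left(c,w \right)} = -3 + \left(c + w\right) = -3 + c + w$)
$\left(70601 - 372554\right) \left(436847 + q{\left(396,I \right)}\right) = \left(70601 - 372554\right) \left(436847 - 55\right) = - 301953 \left(436847 - 55\right) = \left(-301953\right) 436792 = -131890654776$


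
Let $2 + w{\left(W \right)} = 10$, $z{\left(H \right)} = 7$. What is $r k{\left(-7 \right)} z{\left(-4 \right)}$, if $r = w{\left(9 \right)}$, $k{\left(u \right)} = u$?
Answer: $-392$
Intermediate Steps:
$w{\left(W \right)} = 8$ ($w{\left(W \right)} = -2 + 10 = 8$)
$r = 8$
$r k{\left(-7 \right)} z{\left(-4 \right)} = 8 \left(-7\right) 7 = \left(-56\right) 7 = -392$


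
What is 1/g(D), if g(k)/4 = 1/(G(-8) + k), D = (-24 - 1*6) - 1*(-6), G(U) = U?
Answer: -8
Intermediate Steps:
D = -24 (D = (-24 - 6) + 6 = -30 + 6 = -24)
g(k) = 4/(-8 + k)
1/g(D) = 1/(4/(-8 - 24)) = 1/(4/(-32)) = 1/(4*(-1/32)) = 1/(-⅛) = -8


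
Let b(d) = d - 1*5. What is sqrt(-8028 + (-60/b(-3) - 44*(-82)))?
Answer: 5*I*sqrt(706)/2 ≈ 66.427*I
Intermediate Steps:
b(d) = -5 + d (b(d) = d - 5 = -5 + d)
sqrt(-8028 + (-60/b(-3) - 44*(-82))) = sqrt(-8028 + (-60/(-5 - 3) - 44*(-82))) = sqrt(-8028 + (-60/(-8) + 3608)) = sqrt(-8028 + (-60*(-1/8) + 3608)) = sqrt(-8028 + (15/2 + 3608)) = sqrt(-8028 + 7231/2) = sqrt(-8825/2) = 5*I*sqrt(706)/2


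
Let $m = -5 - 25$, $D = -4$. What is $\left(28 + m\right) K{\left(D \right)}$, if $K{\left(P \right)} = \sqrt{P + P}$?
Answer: $- 4 i \sqrt{2} \approx - 5.6569 i$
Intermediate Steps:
$m = -30$ ($m = -5 - 25 = -30$)
$K{\left(P \right)} = \sqrt{2} \sqrt{P}$ ($K{\left(P \right)} = \sqrt{2 P} = \sqrt{2} \sqrt{P}$)
$\left(28 + m\right) K{\left(D \right)} = \left(28 - 30\right) \sqrt{2} \sqrt{-4} = - 2 \sqrt{2} \cdot 2 i = - 2 \cdot 2 i \sqrt{2} = - 4 i \sqrt{2}$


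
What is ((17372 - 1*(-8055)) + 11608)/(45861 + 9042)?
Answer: 12345/18301 ≈ 0.67455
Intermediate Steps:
((17372 - 1*(-8055)) + 11608)/(45861 + 9042) = ((17372 + 8055) + 11608)/54903 = (25427 + 11608)*(1/54903) = 37035*(1/54903) = 12345/18301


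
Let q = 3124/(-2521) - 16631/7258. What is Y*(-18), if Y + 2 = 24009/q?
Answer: 2636591461488/21533581 ≈ 1.2244e+5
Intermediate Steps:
q = -64600743/18297418 (q = 3124*(-1/2521) - 16631*1/7258 = -3124/2521 - 16631/7258 = -64600743/18297418 ≈ -3.5306)
Y = -146477303416/21533581 (Y = -2 + 24009/(-64600743/18297418) = -2 + 24009*(-18297418/64600743) = -2 - 146434236254/21533581 = -146477303416/21533581 ≈ -6802.3)
Y*(-18) = -146477303416/21533581*(-18) = 2636591461488/21533581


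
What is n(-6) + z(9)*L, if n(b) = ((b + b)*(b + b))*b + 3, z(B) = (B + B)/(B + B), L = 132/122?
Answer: -52455/61 ≈ -859.92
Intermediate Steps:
L = 66/61 (L = 132*(1/122) = 66/61 ≈ 1.0820)
z(B) = 1 (z(B) = (2*B)/((2*B)) = (2*B)*(1/(2*B)) = 1)
n(b) = 3 + 4*b³ (n(b) = ((2*b)*(2*b))*b + 3 = (4*b²)*b + 3 = 4*b³ + 3 = 3 + 4*b³)
n(-6) + z(9)*L = (3 + 4*(-6)³) + 1*(66/61) = (3 + 4*(-216)) + 66/61 = (3 - 864) + 66/61 = -861 + 66/61 = -52455/61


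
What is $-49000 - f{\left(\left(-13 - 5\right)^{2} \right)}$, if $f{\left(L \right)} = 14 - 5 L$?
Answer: $-47394$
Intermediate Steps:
$-49000 - f{\left(\left(-13 - 5\right)^{2} \right)} = -49000 - \left(14 - 5 \left(-13 - 5\right)^{2}\right) = -49000 - \left(14 - 5 \left(-18\right)^{2}\right) = -49000 - \left(14 - 1620\right) = -49000 - -1606 = -49000 + 1606 = -47394$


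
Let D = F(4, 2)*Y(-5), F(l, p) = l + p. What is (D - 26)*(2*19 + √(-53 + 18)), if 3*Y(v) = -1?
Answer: -1064 - 28*I*√35 ≈ -1064.0 - 165.65*I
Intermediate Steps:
Y(v) = -⅓ (Y(v) = (⅓)*(-1) = -⅓)
D = -2 (D = (4 + 2)*(-⅓) = 6*(-⅓) = -2)
(D - 26)*(2*19 + √(-53 + 18)) = (-2 - 26)*(2*19 + √(-53 + 18)) = -28*(38 + √(-35)) = -28*(38 + I*√35) = -1064 - 28*I*√35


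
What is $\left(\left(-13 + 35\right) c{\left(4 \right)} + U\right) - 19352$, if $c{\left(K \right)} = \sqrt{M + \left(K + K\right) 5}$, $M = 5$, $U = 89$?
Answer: $-19263 + 66 \sqrt{5} \approx -19115.0$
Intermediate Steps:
$c{\left(K \right)} = \sqrt{5 + 10 K}$ ($c{\left(K \right)} = \sqrt{5 + \left(K + K\right) 5} = \sqrt{5 + 2 K 5} = \sqrt{5 + 10 K}$)
$\left(\left(-13 + 35\right) c{\left(4 \right)} + U\right) - 19352 = \left(\left(-13 + 35\right) \sqrt{5 + 10 \cdot 4} + 89\right) - 19352 = \left(22 \sqrt{5 + 40} + 89\right) - 19352 = \left(22 \sqrt{45} + 89\right) - 19352 = \left(22 \cdot 3 \sqrt{5} + 89\right) - 19352 = \left(66 \sqrt{5} + 89\right) - 19352 = \left(89 + 66 \sqrt{5}\right) - 19352 = -19263 + 66 \sqrt{5}$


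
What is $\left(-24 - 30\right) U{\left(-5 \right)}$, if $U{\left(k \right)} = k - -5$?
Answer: $0$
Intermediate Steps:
$U{\left(k \right)} = 5 + k$ ($U{\left(k \right)} = k + 5 = 5 + k$)
$\left(-24 - 30\right) U{\left(-5 \right)} = \left(-24 - 30\right) \left(5 - 5\right) = \left(-54\right) 0 = 0$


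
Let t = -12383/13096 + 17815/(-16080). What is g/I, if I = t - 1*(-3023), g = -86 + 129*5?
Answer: 2942906928/15904051019 ≈ 0.18504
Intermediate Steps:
g = 559 (g = -86 + 645 = 559)
t = -10810597/5264592 (t = -12383*1/13096 + 17815*(-1/16080) = -12383/13096 - 3563/3216 = -10810597/5264592 ≈ -2.0535)
I = 15904051019/5264592 (I = -10810597/5264592 - 1*(-3023) = -10810597/5264592 + 3023 = 15904051019/5264592 ≈ 3020.9)
g/I = 559/(15904051019/5264592) = 559*(5264592/15904051019) = 2942906928/15904051019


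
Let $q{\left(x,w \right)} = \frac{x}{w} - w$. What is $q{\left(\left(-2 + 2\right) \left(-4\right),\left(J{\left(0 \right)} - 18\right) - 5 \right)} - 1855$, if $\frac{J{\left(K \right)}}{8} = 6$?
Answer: $-1880$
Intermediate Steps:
$J{\left(K \right)} = 48$ ($J{\left(K \right)} = 8 \cdot 6 = 48$)
$q{\left(x,w \right)} = - w + \frac{x}{w}$
$q{\left(\left(-2 + 2\right) \left(-4\right),\left(J{\left(0 \right)} - 18\right) - 5 \right)} - 1855 = \left(- (\left(48 - 18\right) - 5) + \frac{\left(-2 + 2\right) \left(-4\right)}{\left(48 - 18\right) - 5}\right) - 1855 = \left(- (30 - 5) + \frac{0 \left(-4\right)}{30 - 5}\right) - 1855 = \left(\left(-1\right) 25 + \frac{0}{25}\right) - 1855 = \left(-25 + 0 \cdot \frac{1}{25}\right) - 1855 = \left(-25 + 0\right) - 1855 = -25 - 1855 = -1880$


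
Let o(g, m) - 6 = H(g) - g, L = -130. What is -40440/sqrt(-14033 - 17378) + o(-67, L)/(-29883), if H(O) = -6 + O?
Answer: 40440*I*sqrt(31411)/31411 ≈ 228.18*I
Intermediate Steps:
o(g, m) = 0 (o(g, m) = 6 + ((-6 + g) - g) = 6 - 6 = 0)
-40440/sqrt(-14033 - 17378) + o(-67, L)/(-29883) = -40440/sqrt(-14033 - 17378) + 0/(-29883) = -40440*(-I*sqrt(31411)/31411) + 0*(-1/29883) = -40440*(-I*sqrt(31411)/31411) + 0 = -(-40440)*I*sqrt(31411)/31411 + 0 = 40440*I*sqrt(31411)/31411 + 0 = 40440*I*sqrt(31411)/31411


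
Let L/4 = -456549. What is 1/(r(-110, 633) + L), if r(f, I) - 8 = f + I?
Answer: -1/1825665 ≈ -5.4775e-7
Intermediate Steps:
L = -1826196 (L = 4*(-456549) = -1826196)
r(f, I) = 8 + I + f (r(f, I) = 8 + (f + I) = 8 + (I + f) = 8 + I + f)
1/(r(-110, 633) + L) = 1/((8 + 633 - 110) - 1826196) = 1/(531 - 1826196) = 1/(-1825665) = -1/1825665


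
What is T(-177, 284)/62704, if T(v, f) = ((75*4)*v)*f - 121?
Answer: -15080521/62704 ≈ -240.50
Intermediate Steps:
T(v, f) = -121 + 300*f*v (T(v, f) = (300*v)*f - 121 = 300*f*v - 121 = -121 + 300*f*v)
T(-177, 284)/62704 = (-121 + 300*284*(-177))/62704 = (-121 - 15080400)*(1/62704) = -15080521*1/62704 = -15080521/62704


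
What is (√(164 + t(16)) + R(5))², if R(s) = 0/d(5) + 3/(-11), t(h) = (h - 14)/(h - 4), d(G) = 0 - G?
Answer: 119239/726 - √5910/11 ≈ 157.25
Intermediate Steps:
d(G) = -G
t(h) = (-14 + h)/(-4 + h)
R(s) = -3/11 (R(s) = 0/((-1*5)) + 3/(-11) = 0/(-5) + 3*(-1/11) = 0*(-⅕) - 3/11 = 0 - 3/11 = -3/11)
(√(164 + t(16)) + R(5))² = (√(164 + (-14 + 16)/(-4 + 16)) - 3/11)² = (√(164 + 2/12) - 3/11)² = (√(164 + (1/12)*2) - 3/11)² = (√(164 + ⅙) - 3/11)² = (√(985/6) - 3/11)² = (√5910/6 - 3/11)² = (-3/11 + √5910/6)²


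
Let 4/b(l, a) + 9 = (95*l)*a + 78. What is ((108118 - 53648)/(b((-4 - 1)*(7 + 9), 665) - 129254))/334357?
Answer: -137643810785/109207816661175823 ≈ -1.2604e-6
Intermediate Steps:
b(l, a) = 4/(69 + 95*a*l) (b(l, a) = 4/(-9 + ((95*l)*a + 78)) = 4/(-9 + (95*a*l + 78)) = 4/(-9 + (78 + 95*a*l)) = 4/(69 + 95*a*l))
((108118 - 53648)/(b((-4 - 1)*(7 + 9), 665) - 129254))/334357 = ((108118 - 53648)/(4/(69 + 95*665*((-4 - 1)*(7 + 9))) - 129254))/334357 = (54470/(4/(69 + 95*665*(-5*16)) - 129254))*(1/334357) = (54470/(4/(69 + 95*665*(-80)) - 129254))*(1/334357) = (54470/(4/(69 - 5054000) - 129254))*(1/334357) = (54470/(4/(-5053931) - 129254))*(1/334357) = (54470/(4*(-1/5053931) - 129254))*(1/334357) = (54470/(-4/5053931 - 129254))*(1/334357) = (54470/(-653240797478/5053931))*(1/334357) = (54470*(-5053931/653240797478))*(1/334357) = -137643810785/326620398739*1/334357 = -137643810785/109207816661175823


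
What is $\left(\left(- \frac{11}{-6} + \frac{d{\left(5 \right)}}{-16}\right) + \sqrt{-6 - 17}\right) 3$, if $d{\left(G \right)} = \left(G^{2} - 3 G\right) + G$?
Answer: $\frac{43}{16} + 3 i \sqrt{23} \approx 2.6875 + 14.387 i$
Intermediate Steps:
$d{\left(G \right)} = G^{2} - 2 G$
$\left(\left(- \frac{11}{-6} + \frac{d{\left(5 \right)}}{-16}\right) + \sqrt{-6 - 17}\right) 3 = \left(\left(- \frac{11}{-6} + \frac{5 \left(-2 + 5\right)}{-16}\right) + \sqrt{-6 - 17}\right) 3 = \left(\left(\left(-11\right) \left(- \frac{1}{6}\right) + 5 \cdot 3 \left(- \frac{1}{16}\right)\right) + \sqrt{-23}\right) 3 = \left(\left(\frac{11}{6} + 15 \left(- \frac{1}{16}\right)\right) + i \sqrt{23}\right) 3 = \left(\left(\frac{11}{6} - \frac{15}{16}\right) + i \sqrt{23}\right) 3 = \left(\frac{43}{48} + i \sqrt{23}\right) 3 = \frac{43}{16} + 3 i \sqrt{23}$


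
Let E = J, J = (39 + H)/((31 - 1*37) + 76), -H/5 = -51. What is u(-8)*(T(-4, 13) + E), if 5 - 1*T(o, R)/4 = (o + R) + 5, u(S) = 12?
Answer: -1908/5 ≈ -381.60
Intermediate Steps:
H = 255 (H = -5*(-51) = 255)
T(o, R) = -4*R - 4*o (T(o, R) = 20 - 4*((o + R) + 5) = 20 - 4*((R + o) + 5) = 20 - 4*(5 + R + o) = 20 + (-20 - 4*R - 4*o) = -4*R - 4*o)
J = 21/5 (J = (39 + 255)/((31 - 1*37) + 76) = 294/((31 - 37) + 76) = 294/(-6 + 76) = 294/70 = 294*(1/70) = 21/5 ≈ 4.2000)
E = 21/5 ≈ 4.2000
u(-8)*(T(-4, 13) + E) = 12*((-4*13 - 4*(-4)) + 21/5) = 12*((-52 + 16) + 21/5) = 12*(-36 + 21/5) = 12*(-159/5) = -1908/5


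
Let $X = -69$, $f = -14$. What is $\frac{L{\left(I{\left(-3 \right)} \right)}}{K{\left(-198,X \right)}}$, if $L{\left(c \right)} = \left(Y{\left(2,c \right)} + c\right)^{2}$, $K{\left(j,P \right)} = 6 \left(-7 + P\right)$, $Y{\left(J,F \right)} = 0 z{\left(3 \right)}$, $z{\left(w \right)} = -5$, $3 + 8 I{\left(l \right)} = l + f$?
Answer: $- \frac{25}{1824} \approx -0.013706$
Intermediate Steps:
$I{\left(l \right)} = - \frac{17}{8} + \frac{l}{8}$ ($I{\left(l \right)} = - \frac{3}{8} + \frac{l - 14}{8} = - \frac{3}{8} + \frac{-14 + l}{8} = - \frac{3}{8} + \left(- \frac{7}{4} + \frac{l}{8}\right) = - \frac{17}{8} + \frac{l}{8}$)
$Y{\left(J,F \right)} = 0$ ($Y{\left(J,F \right)} = 0 \left(-5\right) = 0$)
$K{\left(j,P \right)} = -42 + 6 P$
$L{\left(c \right)} = c^{2}$ ($L{\left(c \right)} = \left(0 + c\right)^{2} = c^{2}$)
$\frac{L{\left(I{\left(-3 \right)} \right)}}{K{\left(-198,X \right)}} = \frac{\left(- \frac{17}{8} + \frac{1}{8} \left(-3\right)\right)^{2}}{-42 + 6 \left(-69\right)} = \frac{\left(- \frac{17}{8} - \frac{3}{8}\right)^{2}}{-42 - 414} = \frac{\left(- \frac{5}{2}\right)^{2}}{-456} = \frac{25}{4} \left(- \frac{1}{456}\right) = - \frac{25}{1824}$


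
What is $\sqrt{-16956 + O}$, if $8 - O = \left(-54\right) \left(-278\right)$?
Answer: $2 i \sqrt{7990} \approx 178.77 i$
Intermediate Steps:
$O = -15004$ ($O = 8 - \left(-54\right) \left(-278\right) = 8 - 15012 = -15004$)
$\sqrt{-16956 + O} = \sqrt{-16956 - 15004} = \sqrt{-31960} = 2 i \sqrt{7990}$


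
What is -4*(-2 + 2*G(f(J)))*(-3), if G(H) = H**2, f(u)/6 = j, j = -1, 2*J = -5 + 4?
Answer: 840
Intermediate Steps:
J = -1/2 (J = (-5 + 4)/2 = (1/2)*(-1) = -1/2 ≈ -0.50000)
f(u) = -6 (f(u) = 6*(-1) = -6)
-4*(-2 + 2*G(f(J)))*(-3) = -4*(-2 + 2*(-6)**2)*(-3) = -4*(-2 + 2*36)*(-3) = -4*(-2 + 72)*(-3) = -4*70*(-3) = -280*(-3) = 840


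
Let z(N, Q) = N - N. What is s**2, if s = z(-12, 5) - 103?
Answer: 10609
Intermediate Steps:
z(N, Q) = 0
s = -103 (s = 0 - 103 = -103)
s**2 = (-103)**2 = 10609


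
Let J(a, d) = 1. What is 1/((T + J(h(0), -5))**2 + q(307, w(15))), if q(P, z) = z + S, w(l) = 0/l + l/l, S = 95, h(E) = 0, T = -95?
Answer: 1/8932 ≈ 0.00011196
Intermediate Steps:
w(l) = 1 (w(l) = 0 + 1 = 1)
q(P, z) = 95 + z (q(P, z) = z + 95 = 95 + z)
1/((T + J(h(0), -5))**2 + q(307, w(15))) = 1/((-95 + 1)**2 + (95 + 1)) = 1/((-94)**2 + 96) = 1/(8836 + 96) = 1/8932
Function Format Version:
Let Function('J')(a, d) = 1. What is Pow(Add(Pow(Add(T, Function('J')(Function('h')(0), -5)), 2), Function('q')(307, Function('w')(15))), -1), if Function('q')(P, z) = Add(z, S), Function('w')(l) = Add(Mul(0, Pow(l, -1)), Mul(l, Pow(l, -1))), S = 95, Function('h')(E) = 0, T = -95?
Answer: Rational(1, 8932) ≈ 0.00011196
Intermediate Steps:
Function('w')(l) = 1 (Function('w')(l) = Add(0, 1) = 1)
Function('q')(P, z) = Add(95, z) (Function('q')(P, z) = Add(z, 95) = Add(95, z))
Pow(Add(Pow(Add(T, Function('J')(Function('h')(0), -5)), 2), Function('q')(307, Function('w')(15))), -1) = Pow(Add(Pow(Add(-95, 1), 2), Add(95, 1)), -1) = Pow(Add(Pow(-94, 2), 96), -1) = Pow(Add(8836, 96), -1) = Pow(8932, -1) = Rational(1, 8932)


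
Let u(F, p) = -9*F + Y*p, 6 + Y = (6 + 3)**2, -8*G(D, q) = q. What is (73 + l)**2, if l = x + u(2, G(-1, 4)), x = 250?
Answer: 286225/4 ≈ 71556.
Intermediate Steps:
G(D, q) = -q/8
Y = 75 (Y = -6 + (6 + 3)**2 = -6 + 9**2 = -6 + 81 = 75)
u(F, p) = -9*F + 75*p
l = 389/2 (l = 250 + (-9*2 + 75*(-1/8*4)) = 250 + (-18 + 75*(-1/2)) = 250 + (-18 - 75/2) = 250 - 111/2 = 389/2 ≈ 194.50)
(73 + l)**2 = (73 + 389/2)**2 = (535/2)**2 = 286225/4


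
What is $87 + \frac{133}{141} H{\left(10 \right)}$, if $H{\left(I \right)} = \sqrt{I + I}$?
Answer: $87 + \frac{266 \sqrt{5}}{141} \approx 91.218$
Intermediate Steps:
$H{\left(I \right)} = \sqrt{2} \sqrt{I}$ ($H{\left(I \right)} = \sqrt{2 I} = \sqrt{2} \sqrt{I}$)
$87 + \frac{133}{141} H{\left(10 \right)} = 87 + \frac{133}{141} \sqrt{2} \sqrt{10} = 87 + 133 \cdot \frac{1}{141} \cdot 2 \sqrt{5} = 87 + \frac{133 \cdot 2 \sqrt{5}}{141} = 87 + \frac{266 \sqrt{5}}{141}$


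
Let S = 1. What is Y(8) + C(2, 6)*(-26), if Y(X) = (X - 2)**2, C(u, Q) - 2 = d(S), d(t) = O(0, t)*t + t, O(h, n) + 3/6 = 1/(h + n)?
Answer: -55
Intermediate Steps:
O(h, n) = -1/2 + 1/(h + n)
d(t) = 1 + t/2 (d(t) = ((2 - 1*0 - t)/(2*(0 + t)))*t + t = ((2 + 0 - t)/(2*t))*t + t = ((2 - t)/(2*t))*t + t = (1 - t/2) + t = 1 + t/2)
C(u, Q) = 7/2 (C(u, Q) = 2 + (1 + (1/2)*1) = 2 + (1 + 1/2) = 2 + 3/2 = 7/2)
Y(X) = (-2 + X)**2
Y(8) + C(2, 6)*(-26) = (-2 + 8)**2 + (7/2)*(-26) = 6**2 - 91 = 36 - 91 = -55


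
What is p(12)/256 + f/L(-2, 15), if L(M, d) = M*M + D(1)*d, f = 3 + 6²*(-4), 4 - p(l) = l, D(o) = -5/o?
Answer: 4441/2272 ≈ 1.9547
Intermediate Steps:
p(l) = 4 - l
f = -141 (f = 3 + 36*(-4) = 3 - 144 = -141)
L(M, d) = M² - 5*d (L(M, d) = M*M + (-5/1)*d = M² + (-5*1)*d = M² - 5*d)
p(12)/256 + f/L(-2, 15) = (4 - 1*12)/256 - 141/((-2)² - 5*15) = (4 - 12)*(1/256) - 141/(4 - 75) = -8*1/256 - 141/(-71) = -1/32 - 141*(-1/71) = -1/32 + 141/71 = 4441/2272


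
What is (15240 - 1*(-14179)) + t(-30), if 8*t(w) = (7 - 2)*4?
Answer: 58843/2 ≈ 29422.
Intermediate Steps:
t(w) = 5/2 (t(w) = ((7 - 2)*4)/8 = (5*4)/8 = (⅛)*20 = 5/2)
(15240 - 1*(-14179)) + t(-30) = (15240 - 1*(-14179)) + 5/2 = (15240 + 14179) + 5/2 = 29419 + 5/2 = 58843/2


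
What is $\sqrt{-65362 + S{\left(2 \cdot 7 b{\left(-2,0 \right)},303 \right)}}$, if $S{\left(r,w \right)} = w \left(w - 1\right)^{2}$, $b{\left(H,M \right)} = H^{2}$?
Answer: $5 \sqrt{1102778} \approx 5250.7$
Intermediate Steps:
$S{\left(r,w \right)} = w \left(-1 + w\right)^{2}$
$\sqrt{-65362 + S{\left(2 \cdot 7 b{\left(-2,0 \right)},303 \right)}} = \sqrt{-65362 + 303 \left(-1 + 303\right)^{2}} = \sqrt{-65362 + 303 \cdot 302^{2}} = \sqrt{-65362 + 303 \cdot 91204} = \sqrt{-65362 + 27634812} = \sqrt{27569450} = 5 \sqrt{1102778}$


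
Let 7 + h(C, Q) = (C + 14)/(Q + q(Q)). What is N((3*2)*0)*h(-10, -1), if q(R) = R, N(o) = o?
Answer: 0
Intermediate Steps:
h(C, Q) = -7 + (14 + C)/(2*Q) (h(C, Q) = -7 + (C + 14)/(Q + Q) = -7 + (14 + C)/((2*Q)) = -7 + (14 + C)*(1/(2*Q)) = -7 + (14 + C)/(2*Q))
N((3*2)*0)*h(-10, -1) = ((3*2)*0)*((1/2)*(14 - 10 - 14*(-1))/(-1)) = (6*0)*((1/2)*(-1)*(14 - 10 + 14)) = 0*((1/2)*(-1)*18) = 0*(-9) = 0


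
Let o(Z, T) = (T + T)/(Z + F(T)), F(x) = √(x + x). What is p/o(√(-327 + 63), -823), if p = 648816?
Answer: 324408*I*(-√1646 - 2*√66)/823 ≈ -22397.0*I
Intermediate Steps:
F(x) = √2*√x (F(x) = √(2*x) = √2*√x)
o(Z, T) = 2*T/(Z + √2*√T) (o(Z, T) = (T + T)/(Z + √2*√T) = (2*T)/(Z + √2*√T) = 2*T/(Z + √2*√T))
p/o(√(-327 + 63), -823) = 648816/((2*(-823)/(√(-327 + 63) + √2*√(-823)))) = 648816/((2*(-823)/(√(-264) + √2*(I*√823)))) = 648816/((2*(-823)/(2*I*√66 + I*√1646))) = 648816/((2*(-823)/(I*√1646 + 2*I*√66))) = 648816/((-1646/(I*√1646 + 2*I*√66))) = 648816*(-I*√66/823 - I*√1646/1646) = -648816*I*√66/823 - 324408*I*√1646/823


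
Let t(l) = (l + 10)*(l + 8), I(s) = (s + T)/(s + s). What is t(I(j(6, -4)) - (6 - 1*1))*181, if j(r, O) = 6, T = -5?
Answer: 408517/144 ≈ 2836.9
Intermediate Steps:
I(s) = (-5 + s)/(2*s) (I(s) = (s - 5)/(s + s) = (-5 + s)/((2*s)) = (-5 + s)*(1/(2*s)) = (-5 + s)/(2*s))
t(l) = (8 + l)*(10 + l) (t(l) = (10 + l)*(8 + l) = (8 + l)*(10 + l))
t(I(j(6, -4)) - (6 - 1*1))*181 = (80 + ((1/2)*(-5 + 6)/6 - (6 - 1*1))**2 + 18*((1/2)*(-5 + 6)/6 - (6 - 1*1)))*181 = (80 + ((1/2)*(1/6)*1 - (6 - 1))**2 + 18*((1/2)*(1/6)*1 - (6 - 1)))*181 = (80 + (1/12 - 1*5)**2 + 18*(1/12 - 1*5))*181 = (80 + (1/12 - 5)**2 + 18*(1/12 - 5))*181 = (80 + (-59/12)**2 + 18*(-59/12))*181 = (80 + 3481/144 - 177/2)*181 = (2257/144)*181 = 408517/144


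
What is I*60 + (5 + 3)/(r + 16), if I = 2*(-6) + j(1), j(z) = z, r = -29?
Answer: -8588/13 ≈ -660.62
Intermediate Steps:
I = -11 (I = 2*(-6) + 1 = -12 + 1 = -11)
I*60 + (5 + 3)/(r + 16) = -11*60 + (5 + 3)/(-29 + 16) = -660 + 8/(-13) = -660 + 8*(-1/13) = -660 - 8/13 = -8588/13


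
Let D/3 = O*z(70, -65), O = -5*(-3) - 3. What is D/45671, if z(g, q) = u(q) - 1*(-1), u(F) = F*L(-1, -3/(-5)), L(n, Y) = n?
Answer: 2376/45671 ≈ 0.052024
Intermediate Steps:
O = 12 (O = 15 - 3 = 12)
u(F) = -F (u(F) = F*(-1) = -F)
z(g, q) = 1 - q (z(g, q) = -q - 1*(-1) = -q + 1 = 1 - q)
D = 2376 (D = 3*(12*(1 - 1*(-65))) = 3*(12*(1 + 65)) = 3*(12*66) = 3*792 = 2376)
D/45671 = 2376/45671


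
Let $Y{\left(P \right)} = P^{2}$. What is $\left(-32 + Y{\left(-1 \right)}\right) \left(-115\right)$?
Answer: $3565$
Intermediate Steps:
$\left(-32 + Y{\left(-1 \right)}\right) \left(-115\right) = \left(-32 + \left(-1\right)^{2}\right) \left(-115\right) = \left(-32 + 1\right) \left(-115\right) = \left(-31\right) \left(-115\right) = 3565$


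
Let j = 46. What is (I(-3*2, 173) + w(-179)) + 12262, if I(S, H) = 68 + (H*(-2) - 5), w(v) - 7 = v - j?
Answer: 11761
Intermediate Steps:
w(v) = -39 + v (w(v) = 7 + (v - 1*46) = 7 + (v - 46) = 7 + (-46 + v) = -39 + v)
I(S, H) = 63 - 2*H (I(S, H) = 68 + (-2*H - 5) = 68 + (-5 - 2*H) = 63 - 2*H)
(I(-3*2, 173) + w(-179)) + 12262 = ((63 - 2*173) + (-39 - 179)) + 12262 = ((63 - 346) - 218) + 12262 = (-283 - 218) + 12262 = -501 + 12262 = 11761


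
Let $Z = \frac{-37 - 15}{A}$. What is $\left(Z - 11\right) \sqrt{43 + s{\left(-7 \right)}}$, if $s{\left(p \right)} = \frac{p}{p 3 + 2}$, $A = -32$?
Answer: $- \frac{75 \sqrt{3914}}{76} \approx -61.739$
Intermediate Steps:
$s{\left(p \right)} = \frac{p}{2 + 3 p}$ ($s{\left(p \right)} = \frac{p}{3 p + 2} = \frac{p}{2 + 3 p}$)
$Z = \frac{13}{8}$ ($Z = \frac{-37 - 15}{-32} = \left(-37 - 15\right) \left(- \frac{1}{32}\right) = \left(-52\right) \left(- \frac{1}{32}\right) = \frac{13}{8} \approx 1.625$)
$\left(Z - 11\right) \sqrt{43 + s{\left(-7 \right)}} = \left(\frac{13}{8} - 11\right) \sqrt{43 - \frac{7}{2 + 3 \left(-7\right)}} = - \frac{75 \sqrt{43 - \frac{7}{2 - 21}}}{8} = - \frac{75 \sqrt{43 - \frac{7}{-19}}}{8} = - \frac{75 \sqrt{43 - - \frac{7}{19}}}{8} = - \frac{75 \sqrt{43 + \frac{7}{19}}}{8} = - \frac{75 \sqrt{\frac{824}{19}}}{8} = - \frac{75 \frac{2 \sqrt{3914}}{19}}{8} = - \frac{75 \sqrt{3914}}{76}$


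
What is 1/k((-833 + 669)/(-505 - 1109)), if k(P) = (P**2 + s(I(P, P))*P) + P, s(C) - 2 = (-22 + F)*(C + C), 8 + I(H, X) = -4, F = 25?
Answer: -651249/4559282 ≈ -0.14284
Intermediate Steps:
I(H, X) = -12 (I(H, X) = -8 - 4 = -12)
s(C) = 2 + 6*C (s(C) = 2 + (-22 + 25)*(C + C) = 2 + 3*(2*C) = 2 + 6*C)
k(P) = P**2 - 69*P (k(P) = (P**2 + (2 + 6*(-12))*P) + P = (P**2 + (2 - 72)*P) + P = (P**2 - 70*P) + P = P**2 - 69*P)
1/k((-833 + 669)/(-505 - 1109)) = 1/(((-833 + 669)/(-505 - 1109))*(-69 + (-833 + 669)/(-505 - 1109))) = 1/((-164/(-1614))*(-69 - 164/(-1614))) = 1/((-164*(-1/1614))*(-69 - 164*(-1/1614))) = 1/(82*(-69 + 82/807)/807) = 1/((82/807)*(-55601/807)) = 1/(-4559282/651249) = -651249/4559282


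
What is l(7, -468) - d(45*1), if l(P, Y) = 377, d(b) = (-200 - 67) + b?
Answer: 599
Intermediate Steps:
d(b) = -267 + b
l(7, -468) - d(45*1) = 377 - (-267 + 45*1) = 377 - (-267 + 45) = 377 - 1*(-222) = 377 + 222 = 599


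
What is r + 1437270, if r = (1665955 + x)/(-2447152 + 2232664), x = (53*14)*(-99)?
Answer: 308275575263/214488 ≈ 1.4373e+6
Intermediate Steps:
x = -73458 (x = 742*(-99) = -73458)
r = -1592497/214488 (r = (1665955 - 73458)/(-2447152 + 2232664) = 1592497/(-214488) = 1592497*(-1/214488) = -1592497/214488 ≈ -7.4246)
r + 1437270 = -1592497/214488 + 1437270 = 308275575263/214488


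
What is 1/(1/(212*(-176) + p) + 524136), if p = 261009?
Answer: 223697/117247650793 ≈ 1.9079e-6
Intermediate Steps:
1/(1/(212*(-176) + p) + 524136) = 1/(1/(212*(-176) + 261009) + 524136) = 1/(1/(-37312 + 261009) + 524136) = 1/(1/223697 + 524136) = 1/(117247650793/223697) = 223697/117247650793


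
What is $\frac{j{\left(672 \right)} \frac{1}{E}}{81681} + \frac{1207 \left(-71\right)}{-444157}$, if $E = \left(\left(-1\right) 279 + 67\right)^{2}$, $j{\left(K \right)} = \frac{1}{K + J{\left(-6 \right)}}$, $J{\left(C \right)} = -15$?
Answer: $\frac{206692042210204813}{1071259406884262736} \approx 0.19294$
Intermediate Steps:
$j{\left(K \right)} = \frac{1}{-15 + K}$ ($j{\left(K \right)} = \frac{1}{K - 15} = \frac{1}{-15 + K}$)
$E = 44944$ ($E = \left(-279 + 67\right)^{2} = \left(-212\right)^{2} = 44944$)
$\frac{j{\left(672 \right)} \frac{1}{E}}{81681} + \frac{1207 \left(-71\right)}{-444157} = \frac{\frac{1}{-15 + 672} \cdot \frac{1}{44944}}{81681} + \frac{1207 \left(-71\right)}{-444157} = \frac{1}{657} \cdot \frac{1}{44944} \cdot \frac{1}{81681} - - \frac{85697}{444157} = \frac{1}{657} \cdot \frac{1}{44944} \cdot \frac{1}{81681} + \frac{85697}{444157} = \frac{1}{29528208} \cdot \frac{1}{81681} + \frac{85697}{444157} = \frac{1}{2411893557648} + \frac{85697}{444157} = \frac{206692042210204813}{1071259406884262736}$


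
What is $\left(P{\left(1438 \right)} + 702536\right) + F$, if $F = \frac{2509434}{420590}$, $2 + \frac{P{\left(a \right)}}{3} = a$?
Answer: $\frac{148647013697}{210295} \approx 7.0685 \cdot 10^{5}$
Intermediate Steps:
$P{\left(a \right)} = -6 + 3 a$
$F = \frac{1254717}{210295}$ ($F = 2509434 \cdot \frac{1}{420590} = \frac{1254717}{210295} \approx 5.9665$)
$\left(P{\left(1438 \right)} + 702536\right) + F = \left(\left(-6 + 3 \cdot 1438\right) + 702536\right) + \frac{1254717}{210295} = \left(\left(-6 + 4314\right) + 702536\right) + \frac{1254717}{210295} = \left(4308 + 702536\right) + \frac{1254717}{210295} = 706844 + \frac{1254717}{210295} = \frac{148647013697}{210295}$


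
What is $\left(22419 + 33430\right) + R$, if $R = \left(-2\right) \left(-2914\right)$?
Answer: $61677$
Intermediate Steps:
$R = 5828$
$\left(22419 + 33430\right) + R = \left(22419 + 33430\right) + 5828 = 55849 + 5828 = 61677$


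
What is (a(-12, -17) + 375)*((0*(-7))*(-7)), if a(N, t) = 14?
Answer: 0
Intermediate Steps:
(a(-12, -17) + 375)*((0*(-7))*(-7)) = (14 + 375)*((0*(-7))*(-7)) = 389*(0*(-7)) = 389*0 = 0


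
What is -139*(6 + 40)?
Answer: -6394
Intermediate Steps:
-139*(6 + 40) = -139*46 = -6394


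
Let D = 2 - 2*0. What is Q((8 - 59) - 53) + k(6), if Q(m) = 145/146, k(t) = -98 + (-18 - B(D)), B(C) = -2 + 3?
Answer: -16937/146 ≈ -116.01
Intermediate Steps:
D = 2 (D = 2 + 0 = 2)
B(C) = 1
k(t) = -117 (k(t) = -98 + (-18 - 1*1) = -98 + (-18 - 1) = -98 - 19 = -117)
Q(m) = 145/146 (Q(m) = 145*(1/146) = 145/146)
Q((8 - 59) - 53) + k(6) = 145/146 - 117 = -16937/146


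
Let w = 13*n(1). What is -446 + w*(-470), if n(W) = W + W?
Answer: -12666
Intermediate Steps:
n(W) = 2*W
w = 26 (w = 13*(2*1) = 13*2 = 26)
-446 + w*(-470) = -446 + 26*(-470) = -446 - 12220 = -12666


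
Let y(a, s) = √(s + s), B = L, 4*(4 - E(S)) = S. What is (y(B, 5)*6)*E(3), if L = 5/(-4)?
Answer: 39*√10/2 ≈ 61.664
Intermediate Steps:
E(S) = 4 - S/4
L = -5/4 (L = 5*(-¼) = -5/4 ≈ -1.2500)
B = -5/4 ≈ -1.2500
y(a, s) = √2*√s (y(a, s) = √(2*s) = √2*√s)
(y(B, 5)*6)*E(3) = ((√2*√5)*6)*(4 - ¼*3) = (√10*6)*(4 - ¾) = (6*√10)*(13/4) = 39*√10/2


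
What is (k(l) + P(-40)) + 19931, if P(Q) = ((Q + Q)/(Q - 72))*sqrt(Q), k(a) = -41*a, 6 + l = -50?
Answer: 22227 + 10*I*sqrt(10)/7 ≈ 22227.0 + 4.5175*I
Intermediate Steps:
l = -56 (l = -6 - 50 = -56)
P(Q) = 2*Q**(3/2)/(-72 + Q) (P(Q) = ((2*Q)/(-72 + Q))*sqrt(Q) = (2*Q/(-72 + Q))*sqrt(Q) = 2*Q**(3/2)/(-72 + Q))
(k(l) + P(-40)) + 19931 = (-41*(-56) + 2*(-40)**(3/2)/(-72 - 40)) + 19931 = (2296 + 2*(-80*I*sqrt(10))/(-112)) + 19931 = (2296 + 2*(-80*I*sqrt(10))*(-1/112)) + 19931 = (2296 + 10*I*sqrt(10)/7) + 19931 = 22227 + 10*I*sqrt(10)/7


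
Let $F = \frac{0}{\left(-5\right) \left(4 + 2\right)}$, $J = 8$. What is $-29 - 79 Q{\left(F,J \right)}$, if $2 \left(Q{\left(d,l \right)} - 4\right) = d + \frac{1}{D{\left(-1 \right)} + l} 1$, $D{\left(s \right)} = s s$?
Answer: $- \frac{6289}{18} \approx -349.39$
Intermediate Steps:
$D{\left(s \right)} = s^{2}$
$F = 0$ ($F = \frac{0}{\left(-5\right) 6} = \frac{0}{-30} = 0 \left(- \frac{1}{30}\right) = 0$)
$Q{\left(d,l \right)} = 4 + \frac{d}{2} + \frac{1}{2 \left(1 + l\right)}$ ($Q{\left(d,l \right)} = 4 + \frac{d + \frac{1}{\left(-1\right)^{2} + l} 1}{2} = 4 + \frac{d + \frac{1}{1 + l} 1}{2} = 4 + \frac{d + \frac{1}{1 + l}}{2} = 4 + \left(\frac{d}{2} + \frac{1}{2 \left(1 + l\right)}\right) = 4 + \frac{d}{2} + \frac{1}{2 \left(1 + l\right)}$)
$-29 - 79 Q{\left(F,J \right)} = -29 - 79 \frac{9 + 0 + 8 \cdot 8 + 0 \cdot 8}{2 \left(1 + 8\right)} = -29 - 79 \frac{9 + 0 + 64 + 0}{2 \cdot 9} = -29 - 79 \cdot \frac{1}{2} \cdot \frac{1}{9} \cdot 73 = -29 - \frac{5767}{18} = - \frac{6289}{18}$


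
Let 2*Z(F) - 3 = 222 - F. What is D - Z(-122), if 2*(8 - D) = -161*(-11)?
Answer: -1051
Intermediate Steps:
Z(F) = 225/2 - F/2 (Z(F) = 3/2 + (222 - F)/2 = 3/2 + (111 - F/2) = 225/2 - F/2)
D = -1755/2 (D = 8 - (-161)*(-11)/2 = 8 - ½*1771 = 8 - 1771/2 = -1755/2 ≈ -877.50)
D - Z(-122) = -1755/2 - (225/2 - ½*(-122)) = -1755/2 - (225/2 + 61) = -1755/2 - 1*347/2 = -1755/2 - 347/2 = -1051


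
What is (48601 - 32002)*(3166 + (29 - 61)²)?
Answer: 69549810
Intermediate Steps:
(48601 - 32002)*(3166 + (29 - 61)²) = 16599*(3166 + (-32)²) = 16599*(3166 + 1024) = 16599*4190 = 69549810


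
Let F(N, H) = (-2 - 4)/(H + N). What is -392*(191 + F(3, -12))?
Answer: -225400/3 ≈ -75133.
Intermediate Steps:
F(N, H) = -6/(H + N)
-392*(191 + F(3, -12)) = -392*(191 - 6/(-12 + 3)) = -392*(191 - 6/(-9)) = -392*(191 - 6*(-⅑)) = -392*(191 + ⅔) = -392*575/3 = -225400/3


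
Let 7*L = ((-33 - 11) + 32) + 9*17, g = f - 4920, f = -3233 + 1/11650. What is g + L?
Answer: -663234493/81550 ≈ -8132.9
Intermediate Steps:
f = -37664449/11650 (f = -3233 + 1/11650 = -37664449/11650 ≈ -3233.0)
g = -94982449/11650 (g = -37664449/11650 - 4920 = -94982449/11650 ≈ -8153.0)
L = 141/7 (L = (((-33 - 11) + 32) + 9*17)/7 = ((-44 + 32) + 153)/7 = (-12 + 153)/7 = (⅐)*141 = 141/7 ≈ 20.143)
g + L = -94982449/11650 + 141/7 = -663234493/81550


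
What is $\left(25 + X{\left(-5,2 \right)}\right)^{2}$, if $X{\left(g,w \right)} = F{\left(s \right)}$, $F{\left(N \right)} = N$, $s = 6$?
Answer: $961$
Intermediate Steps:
$X{\left(g,w \right)} = 6$
$\left(25 + X{\left(-5,2 \right)}\right)^{2} = \left(25 + 6\right)^{2} = 31^{2} = 961$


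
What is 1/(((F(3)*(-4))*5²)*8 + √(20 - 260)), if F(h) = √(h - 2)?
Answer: -10/8003 - I*√15/160060 ≈ -0.0012495 - 2.4197e-5*I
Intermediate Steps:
F(h) = √(-2 + h)
1/(((F(3)*(-4))*5²)*8 + √(20 - 260)) = 1/(((√(-2 + 3)*(-4))*5²)*8 + √(20 - 260)) = 1/(((√1*(-4))*25)*8 + √(-240)) = 1/(((1*(-4))*25)*8 + 4*I*√15) = 1/(-4*25*8 + 4*I*√15) = 1/(-100*8 + 4*I*√15) = 1/(-800 + 4*I*√15)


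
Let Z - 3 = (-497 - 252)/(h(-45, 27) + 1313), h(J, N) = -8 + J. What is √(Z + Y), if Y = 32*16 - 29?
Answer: 13*√2585/30 ≈ 22.032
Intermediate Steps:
Y = 483 (Y = 512 - 29 = 483)
Z = 433/180 (Z = 3 + (-497 - 252)/((-8 - 45) + 1313) = 3 - 749/(-53 + 1313) = 3 - 749/1260 = 3 - 749*1/1260 = 3 - 107/180 = 433/180 ≈ 2.4056)
√(Z + Y) = √(433/180 + 483) = √(87373/180) = 13*√2585/30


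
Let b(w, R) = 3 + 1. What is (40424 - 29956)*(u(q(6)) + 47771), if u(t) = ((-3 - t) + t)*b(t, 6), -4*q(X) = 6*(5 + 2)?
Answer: 499941212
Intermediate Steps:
b(w, R) = 4
q(X) = -21/2 (q(X) = -3*(5 + 2)/2 = -3*7/2 = -¼*42 = -21/2)
u(t) = -12 (u(t) = ((-3 - t) + t)*4 = -3*4 = -12)
(40424 - 29956)*(u(q(6)) + 47771) = (40424 - 29956)*(-12 + 47771) = 10468*47759 = 499941212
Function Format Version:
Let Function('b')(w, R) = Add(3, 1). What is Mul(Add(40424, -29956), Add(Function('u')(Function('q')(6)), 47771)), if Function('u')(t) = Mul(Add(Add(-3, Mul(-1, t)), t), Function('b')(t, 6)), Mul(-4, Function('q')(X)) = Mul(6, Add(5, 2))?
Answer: 499941212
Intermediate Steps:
Function('b')(w, R) = 4
Function('q')(X) = Rational(-21, 2) (Function('q')(X) = Mul(Rational(-1, 4), Mul(6, Add(5, 2))) = Mul(Rational(-1, 4), Mul(6, 7)) = Mul(Rational(-1, 4), 42) = Rational(-21, 2))
Function('u')(t) = -12 (Function('u')(t) = Mul(Add(Add(-3, Mul(-1, t)), t), 4) = Mul(-3, 4) = -12)
Mul(Add(40424, -29956), Add(Function('u')(Function('q')(6)), 47771)) = Mul(Add(40424, -29956), Add(-12, 47771)) = Mul(10468, 47759) = 499941212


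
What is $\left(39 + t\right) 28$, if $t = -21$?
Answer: $504$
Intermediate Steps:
$\left(39 + t\right) 28 = \left(39 - 21\right) 28 = 18 \cdot 28 = 504$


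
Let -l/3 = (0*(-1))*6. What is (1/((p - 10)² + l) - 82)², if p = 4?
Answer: 8708401/1296 ≈ 6719.4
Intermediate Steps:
l = 0 (l = -3*0*(-1)*6 = -0*6 = -3*0 = 0)
(1/((p - 10)² + l) - 82)² = (1/((4 - 10)² + 0) - 82)² = (1/((-6)² + 0) - 82)² = (1/(36 + 0) - 82)² = (1/36 - 82)² = (-2951/36)² = 8708401/1296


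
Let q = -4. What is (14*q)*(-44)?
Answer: 2464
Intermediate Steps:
(14*q)*(-44) = (14*(-4))*(-44) = -56*(-44) = 2464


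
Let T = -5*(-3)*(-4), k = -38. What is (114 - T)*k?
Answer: -6612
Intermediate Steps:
T = -60 (T = 15*(-4) = -60)
(114 - T)*k = (114 - 1*(-60))*(-38) = (114 + 60)*(-38) = 174*(-38) = -6612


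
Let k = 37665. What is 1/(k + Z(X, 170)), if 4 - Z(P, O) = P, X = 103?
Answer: 1/37566 ≈ 2.6620e-5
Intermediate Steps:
Z(P, O) = 4 - P
1/(k + Z(X, 170)) = 1/(37665 + (4 - 1*103)) = 1/(37665 + (4 - 103)) = 1/(37665 - 99) = 1/37566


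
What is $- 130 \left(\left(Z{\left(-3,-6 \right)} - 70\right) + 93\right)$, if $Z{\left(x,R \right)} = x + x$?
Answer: $-2210$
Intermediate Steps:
$Z{\left(x,R \right)} = 2 x$
$- 130 \left(\left(Z{\left(-3,-6 \right)} - 70\right) + 93\right) = - 130 \left(\left(2 \left(-3\right) - 70\right) + 93\right) = - 130 \left(\left(-6 - 70\right) + 93\right) = - 130 \left(-76 + 93\right) = \left(-130\right) 17 = -2210$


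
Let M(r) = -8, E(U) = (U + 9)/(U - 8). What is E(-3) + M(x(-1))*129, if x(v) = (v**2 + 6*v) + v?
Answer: -11358/11 ≈ -1032.5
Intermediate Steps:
E(U) = (9 + U)/(-8 + U)
x(v) = v**2 + 7*v
E(-3) + M(x(-1))*129 = (9 - 3)/(-8 - 3) - 8*129 = 6/(-11) - 1032 = -1/11*6 - 1032 = -6/11 - 1032 = -11358/11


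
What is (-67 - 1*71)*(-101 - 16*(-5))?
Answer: 2898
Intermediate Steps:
(-67 - 1*71)*(-101 - 16*(-5)) = (-67 - 71)*(-101 + 80) = -138*(-21) = 2898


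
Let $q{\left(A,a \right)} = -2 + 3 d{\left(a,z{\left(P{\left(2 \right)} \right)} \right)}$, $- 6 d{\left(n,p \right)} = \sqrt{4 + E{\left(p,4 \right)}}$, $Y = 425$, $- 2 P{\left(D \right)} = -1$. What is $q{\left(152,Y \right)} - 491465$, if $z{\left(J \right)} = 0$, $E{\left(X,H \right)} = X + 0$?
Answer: $-491468$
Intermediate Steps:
$E{\left(X,H \right)} = X$
$P{\left(D \right)} = \frac{1}{2}$ ($P{\left(D \right)} = \left(- \frac{1}{2}\right) \left(-1\right) = \frac{1}{2}$)
$d{\left(n,p \right)} = - \frac{\sqrt{4 + p}}{6}$
$q{\left(A,a \right)} = -3$ ($q{\left(A,a \right)} = -2 + 3 \left(- \frac{\sqrt{4 + 0}}{6}\right) = -2 + 3 \left(- \frac{\sqrt{4}}{6}\right) = -2 + 3 \left(\left(- \frac{1}{6}\right) 2\right) = -2 + 3 \left(- \frac{1}{3}\right) = -2 - 1 = -3$)
$q{\left(152,Y \right)} - 491465 = -3 - 491465 = -491468$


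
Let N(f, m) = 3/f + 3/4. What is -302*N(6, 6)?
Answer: -755/2 ≈ -377.50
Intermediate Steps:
N(f, m) = ¾ + 3/f (N(f, m) = 3/f + 3*(¼) = 3/f + ¾ = ¾ + 3/f)
-302*N(6, 6) = -302*(¾ + 3/6) = -302*(¾ + 3*(⅙)) = -302*(¾ + ½) = -302*5/4 = -755/2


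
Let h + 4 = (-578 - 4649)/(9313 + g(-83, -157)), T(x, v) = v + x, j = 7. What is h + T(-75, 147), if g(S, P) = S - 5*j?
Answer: 620033/9195 ≈ 67.432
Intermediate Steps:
g(S, P) = -35 + S (g(S, P) = S - 5*7 = S - 35 = -35 + S)
h = -42007/9195 (h = -4 + (-578 - 4649)/(9313 + (-35 - 83)) = -4 - 5227/(9313 - 118) = -4 - 5227/9195 = -42007/9195 ≈ -4.5685)
h + T(-75, 147) = -42007/9195 + (147 - 75) = -42007/9195 + 72 = 620033/9195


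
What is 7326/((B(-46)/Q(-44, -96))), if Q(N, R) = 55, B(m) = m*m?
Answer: 201465/1058 ≈ 190.42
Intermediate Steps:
B(m) = m²
7326/((B(-46)/Q(-44, -96))) = 7326/(((-46)²/55)) = 7326/((2116*(1/55))) = 7326/(2116/55) = 7326*(55/2116) = 201465/1058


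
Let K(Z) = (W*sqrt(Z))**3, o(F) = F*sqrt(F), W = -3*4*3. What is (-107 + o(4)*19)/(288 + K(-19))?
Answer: 5/5760243104 - 7695*I*sqrt(19)/2880121552 ≈ 8.6802e-10 - 1.1646e-5*I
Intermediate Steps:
W = -36 (W = -12*3 = -36)
o(F) = F**(3/2)
K(Z) = -46656*Z**(3/2) (K(Z) = (-36*sqrt(Z))**3 = -46656*Z**(3/2))
(-107 + o(4)*19)/(288 + K(-19)) = (-107 + 4**(3/2)*19)/(288 - (-886464)*I*sqrt(19)) = (-107 + 8*19)/(288 - (-886464)*I*sqrt(19)) = (-107 + 152)/(288 + 886464*I*sqrt(19)) = 45/(288 + 886464*I*sqrt(19))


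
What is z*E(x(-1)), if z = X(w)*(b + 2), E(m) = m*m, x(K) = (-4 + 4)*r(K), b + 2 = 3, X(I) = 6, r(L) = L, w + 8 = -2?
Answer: 0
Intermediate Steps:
w = -10 (w = -8 - 2 = -10)
b = 1 (b = -2 + 3 = 1)
x(K) = 0 (x(K) = (-4 + 4)*K = 0*K = 0)
E(m) = m²
z = 18 (z = 6*(1 + 2) = 6*3 = 18)
z*E(x(-1)) = 18*0² = 18*0 = 0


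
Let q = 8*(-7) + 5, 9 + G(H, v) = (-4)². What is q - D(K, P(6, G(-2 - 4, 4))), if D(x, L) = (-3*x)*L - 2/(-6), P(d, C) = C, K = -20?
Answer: -1414/3 ≈ -471.33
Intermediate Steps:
G(H, v) = 7 (G(H, v) = -9 + (-4)² = -9 + 16 = 7)
q = -51 (q = -56 + 5 = -51)
D(x, L) = ⅓ - 3*L*x (D(x, L) = -3*L*x - 2*(-⅙) = -3*L*x + ⅓ = ⅓ - 3*L*x)
q - D(K, P(6, G(-2 - 4, 4))) = -51 - (⅓ - 3*7*(-20)) = -51 - (⅓ + 420) = -51 - 1*1261/3 = -51 - 1261/3 = -1414/3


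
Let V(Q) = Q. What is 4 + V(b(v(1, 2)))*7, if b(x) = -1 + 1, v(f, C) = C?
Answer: 4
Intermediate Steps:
b(x) = 0
4 + V(b(v(1, 2)))*7 = 4 + 0*7 = 4 + 0 = 4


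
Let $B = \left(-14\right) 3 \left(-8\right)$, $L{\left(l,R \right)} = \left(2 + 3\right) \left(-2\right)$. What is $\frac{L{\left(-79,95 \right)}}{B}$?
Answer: $- \frac{5}{168} \approx -0.029762$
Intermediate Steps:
$L{\left(l,R \right)} = -10$ ($L{\left(l,R \right)} = 5 \left(-2\right) = -10$)
$B = 336$ ($B = \left(-42\right) \left(-8\right) = 336$)
$\frac{L{\left(-79,95 \right)}}{B} = - \frac{10}{336} = \left(-10\right) \frac{1}{336} = - \frac{5}{168}$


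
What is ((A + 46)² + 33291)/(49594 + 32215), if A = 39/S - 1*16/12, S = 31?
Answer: 306175300/707566041 ≈ 0.43272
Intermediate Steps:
A = -7/93 (A = 39/31 - 1*16/12 = 39*(1/31) - 16*1/12 = 39/31 - 4/3 = -7/93 ≈ -0.075269)
((A + 46)² + 33291)/(49594 + 32215) = ((-7/93 + 46)² + 33291)/(49594 + 32215) = ((4271/93)² + 33291)/81809 = (18241441/8649 + 33291)*(1/81809) = (306175300/8649)*(1/81809) = 306175300/707566041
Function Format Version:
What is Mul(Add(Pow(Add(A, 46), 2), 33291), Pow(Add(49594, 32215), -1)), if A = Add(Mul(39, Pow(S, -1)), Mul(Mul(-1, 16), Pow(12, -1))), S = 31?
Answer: Rational(306175300, 707566041) ≈ 0.43272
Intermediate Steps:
A = Rational(-7, 93) (A = Add(Mul(39, Pow(31, -1)), Mul(Mul(-1, 16), Pow(12, -1))) = Add(Mul(39, Rational(1, 31)), Mul(-16, Rational(1, 12))) = Add(Rational(39, 31), Rational(-4, 3)) = Rational(-7, 93) ≈ -0.075269)
Mul(Add(Pow(Add(A, 46), 2), 33291), Pow(Add(49594, 32215), -1)) = Mul(Add(Pow(Add(Rational(-7, 93), 46), 2), 33291), Pow(Add(49594, 32215), -1)) = Mul(Add(Pow(Rational(4271, 93), 2), 33291), Pow(81809, -1)) = Mul(Add(Rational(18241441, 8649), 33291), Rational(1, 81809)) = Mul(Rational(306175300, 8649), Rational(1, 81809)) = Rational(306175300, 707566041)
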